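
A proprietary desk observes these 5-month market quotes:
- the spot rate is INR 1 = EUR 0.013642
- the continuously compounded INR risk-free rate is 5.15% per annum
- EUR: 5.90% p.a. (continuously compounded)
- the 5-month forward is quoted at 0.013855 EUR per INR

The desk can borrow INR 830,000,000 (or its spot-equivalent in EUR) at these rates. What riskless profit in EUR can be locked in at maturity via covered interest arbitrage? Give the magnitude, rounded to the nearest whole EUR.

T = 5/12 years.
Invest the INR and cover forward: 830,000,000 × 1.021690219 × 0.013855 = EUR 11,749,079.93.
Convert at spot and invest in EUR: 830,000,000 × 0.013642 × 1.0248879949 = EUR 11,604,663.28.
The quoted forward overvalues INR, so borrow EUR, buy INR at spot, deposit the INR at 5.15%, and sell the proceeds forward at 0.013855.
The gap between the two covered legs is EUR 144,417.

EUR 144,417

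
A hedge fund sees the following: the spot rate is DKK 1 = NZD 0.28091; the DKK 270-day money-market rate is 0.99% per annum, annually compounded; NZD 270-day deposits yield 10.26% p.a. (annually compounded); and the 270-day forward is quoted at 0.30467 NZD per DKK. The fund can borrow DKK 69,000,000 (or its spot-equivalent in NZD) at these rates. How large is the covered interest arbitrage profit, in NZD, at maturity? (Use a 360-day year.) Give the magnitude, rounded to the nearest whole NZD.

T = 270/360 years.
Route A — deposit DKK, sell forward: 69,000,000 × 1.0074158493 × 0.30467 = NZD 21,178,127.69.
Route B — convert at spot, deposit NZD: 69,000,000 × 0.28091 × 1.0760030221 = NZD 20,855,940.62.
The quoted forward overvalues DKK, so borrow NZD, buy DKK at spot, deposit the DKK at 0.99%, and sell the proceeds forward at 0.30467.
The gap between the two covered legs is NZD 322,187.

NZD 322,187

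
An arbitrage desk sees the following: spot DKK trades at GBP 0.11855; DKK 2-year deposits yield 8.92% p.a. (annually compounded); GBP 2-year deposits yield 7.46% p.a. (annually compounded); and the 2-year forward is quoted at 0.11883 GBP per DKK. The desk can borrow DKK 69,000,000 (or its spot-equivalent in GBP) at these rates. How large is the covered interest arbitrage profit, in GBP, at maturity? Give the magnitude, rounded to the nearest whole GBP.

GBP 281,337

T = 2 years.
Route A — deposit DKK, sell forward: 69,000,000 × 1.18635664 × 0.11883 = GBP 9,727,258.41.
Route B — convert at spot, deposit GBP: 69,000,000 × 0.11855 × 1.15476516 = GBP 9,445,921.27.
The quoted forward overvalues DKK, so borrow GBP, buy DKK at spot, deposit the DKK at 8.92%, and sell the proceeds forward at 0.11883.
The gap between the two covered legs is GBP 281,337.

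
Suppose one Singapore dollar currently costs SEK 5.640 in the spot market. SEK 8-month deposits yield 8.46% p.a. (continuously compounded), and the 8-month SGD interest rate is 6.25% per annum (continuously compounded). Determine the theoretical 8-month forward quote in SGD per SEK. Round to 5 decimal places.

T = 8/12 years.
SEK growth factor: e^(0.0846×8/12) = 1.0580208.
SGD growth factor: e^(0.0625×8/12) = 1.0425469.
CIP: F = S · (grow SEK)/(grow SGD) = 5.64 × 1.0580208/1.0425469 = 5.723711 SEK per SGD.
Quoted the other way: 1/5.723711 = 0.17471 SGD per SEK.

0.17471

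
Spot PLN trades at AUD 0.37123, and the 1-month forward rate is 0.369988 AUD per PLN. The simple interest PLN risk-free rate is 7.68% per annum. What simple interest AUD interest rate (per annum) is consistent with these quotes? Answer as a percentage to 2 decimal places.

3.64%

T = 1/12 years.
F/S = 0.369988/0.37123 = 0.9966544 = (growth of AUD) / (growth of PLN).
PLN growth factor: 1 + 0.0768×1/12 = 1.006400.
That pins the AUD growth at 1.003033.
(1.003033 − 1)/T = 0.036396, i.e. 3.64%.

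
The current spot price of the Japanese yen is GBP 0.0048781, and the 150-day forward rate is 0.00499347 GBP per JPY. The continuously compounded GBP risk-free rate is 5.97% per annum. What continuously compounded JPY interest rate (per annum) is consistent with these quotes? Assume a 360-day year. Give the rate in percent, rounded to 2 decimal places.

T = 150/360 years.
By CIP, F/S equals the GBP-to-JPY growth ratio: 0.00499347/0.0048781 = 1.0236506.
The GBP side grows by e^(0.0597×150/360) = 1.025187.
That pins the JPY growth at 1.0015009.
Take logs: ln 1.0015009 / (150/360) = 0.003599, so 0.36%.

0.36%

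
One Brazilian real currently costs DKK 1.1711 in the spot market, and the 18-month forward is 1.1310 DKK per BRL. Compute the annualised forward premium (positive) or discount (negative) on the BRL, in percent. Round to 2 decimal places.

T = 18/12 years.
(F − S)/S = (1.1310 − 1.1711)/1.1711 = -0.0342413.
×(1/T) gives -2.28% p.a.

-2.28%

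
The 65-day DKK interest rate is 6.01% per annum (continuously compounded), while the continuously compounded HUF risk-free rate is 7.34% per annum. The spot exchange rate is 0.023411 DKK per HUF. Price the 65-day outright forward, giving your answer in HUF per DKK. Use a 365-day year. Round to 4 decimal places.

42.8163

T = 65/365 years.
DKK accumulates by e^(0.0601×65/365) = 1.01076022.
Growth of 1 HUF over T: e^(0.0734×65/365) = 1.01315703.
CIP: F = S · (grow DKK)/(grow HUF) = 0.023411 × 1.01076022/1.01315703 = 0.023355617 DKK per HUF.
Quoted the other way: 1/0.023355617 = 42.8163 HUF per DKK.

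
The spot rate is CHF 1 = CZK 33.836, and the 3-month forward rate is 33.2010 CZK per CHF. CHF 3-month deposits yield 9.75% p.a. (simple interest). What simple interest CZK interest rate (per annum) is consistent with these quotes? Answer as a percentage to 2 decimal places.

2.06%

T = 3/12 years.
By CIP, F/S equals the CZK-to-CHF growth ratio: 33.201/33.836 = 0.9812330.
CHF growth factor: 1 + 0.0975×3/12 = 1.024375.
So the CZK growth factor = 1.0051506.
r = (1.0051506 − 1)/(3/12) = 0.020602 → 2.06%.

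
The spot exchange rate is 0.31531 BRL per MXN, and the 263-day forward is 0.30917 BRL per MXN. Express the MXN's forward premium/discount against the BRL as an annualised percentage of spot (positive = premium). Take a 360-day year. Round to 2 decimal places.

T = 263/360 years.
MXN trades forward at -1.94729% vs spot over the period.
Annualise by dividing by T: -0.0194729 / (263/360) = -0.026655 → -2.67%.

-2.67%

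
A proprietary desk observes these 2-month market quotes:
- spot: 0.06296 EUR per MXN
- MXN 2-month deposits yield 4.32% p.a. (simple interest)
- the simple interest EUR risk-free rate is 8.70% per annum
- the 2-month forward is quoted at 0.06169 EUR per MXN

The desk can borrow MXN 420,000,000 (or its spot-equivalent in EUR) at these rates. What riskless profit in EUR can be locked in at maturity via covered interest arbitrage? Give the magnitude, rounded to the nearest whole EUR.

T = 2/12 years.
Keep in MXN, deliver into the forward: 420,000,000·1.007200·0.06169 = EUR 26,096,350.56.
Swap to EUR now, deposit: 420,000,000·0.06296·1.014500 = EUR 26,826,626.40.
The quoted forward undervalues MXN, so borrow MXN, convert to EUR at spot, deposit the EUR at 8.70%, and buy MXN forward at 0.06169 to cover the loan.
The gap between the two covered legs is EUR 730,276.

EUR 730,276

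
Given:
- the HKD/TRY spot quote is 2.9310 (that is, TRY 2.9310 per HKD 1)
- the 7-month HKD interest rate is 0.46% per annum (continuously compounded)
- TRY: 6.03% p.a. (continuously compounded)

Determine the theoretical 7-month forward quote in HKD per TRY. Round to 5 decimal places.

0.33027

T = 7/12 years.
TRY growth factor: e^(0.0603×7/12) = 1.035801.
Growth of 1 HKD over T: e^(0.0046×7/12) = 1.0026869.
Forward (TRY per HKD) = 2.931 × 1.035801 / 1.0026869 = 3.027797.
Quoted the other way: 1/3.027797 = 0.33027 HKD per TRY.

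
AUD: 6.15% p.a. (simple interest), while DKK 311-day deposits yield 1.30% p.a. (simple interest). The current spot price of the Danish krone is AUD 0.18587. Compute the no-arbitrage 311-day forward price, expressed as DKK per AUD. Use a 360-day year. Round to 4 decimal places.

5.1661

T = 311/360 years.
Growth of 1 AUD over T: 1 + 0.0615×311/360 = 1.0531292.
DKK growth factor: 1 + 0.0130×311/360 = 1.0112306.
Forward (AUD per DKK) = 0.18587 × 1.0531292 / 1.0112306 = 0.1935712.
Invert for DKK per AUD: 1 / 0.1935712 = 5.1661.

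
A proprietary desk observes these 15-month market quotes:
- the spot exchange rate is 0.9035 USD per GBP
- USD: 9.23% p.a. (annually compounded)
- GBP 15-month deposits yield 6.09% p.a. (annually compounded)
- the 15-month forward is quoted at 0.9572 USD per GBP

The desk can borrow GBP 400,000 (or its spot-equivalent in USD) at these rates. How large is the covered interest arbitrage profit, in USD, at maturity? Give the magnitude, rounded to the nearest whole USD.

USD 8,678

T = 15/12 years.
Keep in GBP, deliver into the forward: 400,000·1.07669591·0.9572 = USD 412,245.33.
Swap to USD now, deposit: 400,000·0.9035·1.1166766 = USD 403,566.92.
The quoted forward overvalues GBP, so borrow USD, buy GBP at spot, deposit the GBP at 6.09%, and sell the proceeds forward at 0.9572.
The gap between the two covered legs is USD 8,678.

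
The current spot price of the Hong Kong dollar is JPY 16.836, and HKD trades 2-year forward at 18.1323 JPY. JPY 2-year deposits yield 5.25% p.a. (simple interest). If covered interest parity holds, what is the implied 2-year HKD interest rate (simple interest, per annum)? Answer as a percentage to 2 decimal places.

1.30%

T = 2 years.
F/S = 18.1323/16.836 = 1.0769957 = (growth of JPY) / (growth of HKD).
The JPY side grows by 1 + 0.0525×2 = 1.105000.
Hence g_HKD = 1.0260022.
(1.0260022 − 1)/T = 0.013001, i.e. 1.30%.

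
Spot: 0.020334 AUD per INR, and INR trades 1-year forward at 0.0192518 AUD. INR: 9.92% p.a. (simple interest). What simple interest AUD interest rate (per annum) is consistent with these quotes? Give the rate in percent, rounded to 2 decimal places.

T = 1 year.
By CIP, F/S equals the AUD-to-INR growth ratio: 0.0192518/0.020334 = 0.9467788.
INR growth factor: 1 + 0.0992×1 = 1.099200.
That pins the AUD growth at 1.0406993.
r = (1.0406993 − 1)/1 = 0.040699 → 4.07%.

4.07%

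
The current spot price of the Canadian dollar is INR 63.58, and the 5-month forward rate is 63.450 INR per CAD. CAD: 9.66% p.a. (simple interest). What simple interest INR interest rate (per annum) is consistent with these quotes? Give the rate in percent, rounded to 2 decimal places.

9.15%

T = 5/12 years.
F/S = 63.45/63.58 = 0.9979553 = (growth of INR) / (growth of CAD).
The CAD side grows by 1 + 0.0966×5/12 = 1.040250.
So the INR growth factor = 1.038123.
(1.038123 − 1)/T = 0.091495, i.e. 9.15%.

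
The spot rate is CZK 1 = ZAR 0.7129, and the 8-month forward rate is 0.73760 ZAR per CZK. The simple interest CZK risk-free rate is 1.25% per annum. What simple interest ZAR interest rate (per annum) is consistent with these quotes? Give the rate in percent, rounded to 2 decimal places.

T = 8/12 years.
By CIP, F/S equals the ZAR-to-CZK growth ratio: 0.7376/0.7129 = 1.0346472.
CZK growth factor: 1 + 0.0125×8/12 = 1.0083333.
So the ZAR growth factor = 1.0432692.
r = (1.0432692 − 1)/(8/12) = 0.064904 → 6.49%.

6.49%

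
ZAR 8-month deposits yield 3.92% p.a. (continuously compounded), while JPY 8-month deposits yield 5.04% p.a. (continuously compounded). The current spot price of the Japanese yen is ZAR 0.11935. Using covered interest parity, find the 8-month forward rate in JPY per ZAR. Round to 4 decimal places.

T = 8/12 years.
ZAR accumulates by e^(0.0392×8/12) = 1.0264778.
JPY accumulates by e^(0.0504×8/12) = 1.0341709.
Forward (ZAR per JPY) = 0.11935 × 1.0264778 / 1.0341709 = 0.1184622.
Invert for JPY per ZAR: 1 / 0.1184622 = 8.4415.

8.4415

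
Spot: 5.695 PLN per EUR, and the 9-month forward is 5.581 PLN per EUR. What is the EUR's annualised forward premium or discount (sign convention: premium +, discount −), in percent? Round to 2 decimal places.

T = 9/12 years.
EUR trades forward at -2.00176% vs spot over the period.
Per annum: -0.0200176 / (9/12) = -0.026690 = -2.67%.

-2.67%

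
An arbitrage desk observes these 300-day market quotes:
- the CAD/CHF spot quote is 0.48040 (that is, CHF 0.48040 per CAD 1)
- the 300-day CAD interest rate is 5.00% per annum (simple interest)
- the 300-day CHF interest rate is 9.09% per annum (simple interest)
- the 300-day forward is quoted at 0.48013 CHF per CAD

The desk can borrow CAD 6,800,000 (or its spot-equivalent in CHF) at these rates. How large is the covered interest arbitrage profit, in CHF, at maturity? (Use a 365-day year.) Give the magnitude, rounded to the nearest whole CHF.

T = 300/365 years.
Route A — deposit CAD, sell forward: 6,800,000 × 1.04109589 × 0.48013 = CHF 3,399,057.31.
Route B — convert at spot, deposit CHF: 6,800,000 × 0.48040 × 1.074712329 = CHF 3,510,784.26.
The quoted forward undervalues CAD, so borrow CAD, convert to CHF at spot, deposit the CHF at 9.09%, and buy CAD forward at 0.48013 to cover the loan.
Arbitrage profit = |3,399,057.31 − 3,510,784.26| = CHF 111,727.

CHF 111,727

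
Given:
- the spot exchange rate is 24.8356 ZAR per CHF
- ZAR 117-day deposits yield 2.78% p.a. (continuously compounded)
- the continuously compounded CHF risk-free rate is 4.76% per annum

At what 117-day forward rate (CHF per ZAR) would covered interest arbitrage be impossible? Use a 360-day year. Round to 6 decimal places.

0.040525

T = 117/360 years.
ZAR accumulates by e^(0.0278×117/360) = 1.0090759.
CHF growth factor: e^(0.0476×117/360) = 1.0155903.
CIP: F = S · (grow ZAR)/(grow CHF) = 24.8356 × 1.0090759/1.0155903 = 24.67629 ZAR per CHF.
Quoted the other way: 1/24.67629 = 0.040525 CHF per ZAR.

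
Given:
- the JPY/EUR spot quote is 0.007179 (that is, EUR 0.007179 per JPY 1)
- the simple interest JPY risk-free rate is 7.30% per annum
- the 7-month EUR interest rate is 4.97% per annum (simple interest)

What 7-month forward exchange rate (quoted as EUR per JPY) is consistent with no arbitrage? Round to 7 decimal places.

T = 7/12 years.
EUR growth factor: 1 + 0.0497×7/12 = 1.0289917.
JPY growth factor: 1 + 0.0730×7/12 = 1.0425833.
Forward (EUR per JPY) = 0.007179 × 1.0289917 / 1.0425833 = 0.007085411.

0.0070854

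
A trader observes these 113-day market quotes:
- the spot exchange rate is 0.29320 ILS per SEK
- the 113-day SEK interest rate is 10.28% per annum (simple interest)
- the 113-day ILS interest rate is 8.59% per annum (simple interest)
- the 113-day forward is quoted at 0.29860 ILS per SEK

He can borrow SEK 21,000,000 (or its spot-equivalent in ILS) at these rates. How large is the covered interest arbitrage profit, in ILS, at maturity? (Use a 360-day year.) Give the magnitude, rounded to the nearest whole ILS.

T = 113/360 years.
Keep in SEK, deliver into the forward: 21,000,000·1.032267778·0.29860 = ILS 6,472,938.33.
Swap to ILS now, deposit: 21,000,000·0.29320·1.026963056 = ILS 6,323,216.93.
The quoted forward overvalues SEK, so borrow ILS, buy SEK at spot, deposit the SEK at 10.28%, and sell the proceeds forward at 0.29860.
Arbitrage profit = |6,472,938.33 − 6,323,216.93| = ILS 149,721.

ILS 149,721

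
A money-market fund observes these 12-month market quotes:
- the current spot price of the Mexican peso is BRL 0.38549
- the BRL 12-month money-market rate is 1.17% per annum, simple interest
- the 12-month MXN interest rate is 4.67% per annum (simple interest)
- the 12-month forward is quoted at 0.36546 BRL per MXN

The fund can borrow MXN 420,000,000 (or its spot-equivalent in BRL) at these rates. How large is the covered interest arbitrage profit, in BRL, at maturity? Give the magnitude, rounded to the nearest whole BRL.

BRL 3,138,765

T = 1 year.
Invest the MXN and cover forward: 420,000,000 × 1.046700 × 0.36546 = BRL 160,661,332.44.
Convert at spot and invest in BRL: 420,000,000 × 0.38549 × 1.011700 = BRL 163,800,097.86.
The quoted forward undervalues MXN, so borrow MXN, convert to BRL at spot, deposit the BRL at 1.17%, and buy MXN forward at 0.36546 to cover the loan.
Arbitrage profit = |160,661,332.44 − 163,800,097.86| = BRL 3,138,765.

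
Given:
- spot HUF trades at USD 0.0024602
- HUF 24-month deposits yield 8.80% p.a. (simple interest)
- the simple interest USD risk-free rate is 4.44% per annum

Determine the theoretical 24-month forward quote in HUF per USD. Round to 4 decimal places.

439.0245

T = 2 years.
USD accumulates by 1 + 0.0444×2 = 1.088800.
HUF accumulates by 1 + 0.0880×2 = 1.176000.
So F = 0.0024602 × 1.088800 / 1.176000 = 0.00227777701 (USD/HUF).
Quoted the other way: 1/0.00227777701 = 439.0245 HUF per USD.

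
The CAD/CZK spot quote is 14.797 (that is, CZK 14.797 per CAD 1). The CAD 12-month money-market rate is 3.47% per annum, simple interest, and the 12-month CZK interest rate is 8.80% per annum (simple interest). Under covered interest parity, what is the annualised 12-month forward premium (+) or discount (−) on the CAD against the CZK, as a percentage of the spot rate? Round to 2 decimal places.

T = 1 year.
No-arbitrage forward: 14.797 × 1.088000 / 1.034700 = 15.559231 CZK/CAD.
(F − S)/S ÷ T = (15.559231 − 14.797)/14.797/1 = 0.051513 → 5.15%.

+5.15%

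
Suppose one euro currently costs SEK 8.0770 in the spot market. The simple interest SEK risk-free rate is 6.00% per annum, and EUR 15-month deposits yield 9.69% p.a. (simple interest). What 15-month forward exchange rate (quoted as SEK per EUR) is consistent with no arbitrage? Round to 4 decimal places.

T = 15/12 years.
Growth of 1 SEK over T: 1 + 0.0600×15/12 = 1.075000.
EUR growth factor: 1 + 0.0969×15/12 = 1.121125.
So F = 8.077 × 1.075000 / 1.121125 = 7.744698 (SEK/EUR).

7.7447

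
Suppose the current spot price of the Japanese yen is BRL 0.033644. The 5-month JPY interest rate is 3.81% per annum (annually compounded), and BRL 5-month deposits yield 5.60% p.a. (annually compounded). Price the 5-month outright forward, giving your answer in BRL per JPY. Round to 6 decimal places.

T = 5/12 years.
Growth of 1 BRL over T: (1 + 0.0560)^(5/12) = 1.0229631.
JPY growth factor: (1 + 0.0381)^(5/12) = 1.0157021.
CIP: F = S · (grow BRL)/(grow JPY) = 0.033644 × 1.0229631/1.0157021 = 0.03388451 BRL per JPY.

0.033885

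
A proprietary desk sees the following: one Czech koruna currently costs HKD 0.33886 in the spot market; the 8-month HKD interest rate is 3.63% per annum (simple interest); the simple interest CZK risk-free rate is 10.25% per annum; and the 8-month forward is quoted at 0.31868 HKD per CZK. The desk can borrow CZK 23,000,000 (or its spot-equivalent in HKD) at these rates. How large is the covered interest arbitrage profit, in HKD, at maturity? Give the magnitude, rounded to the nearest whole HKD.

T = 8/12 years.
Keep in CZK, deliver into the forward: 23,000,000·1.068333333·0.31868 = HKD 7,830,498.73.
Swap to HKD now, deposit: 23,000,000·0.33886·1.024200 = HKD 7,982,389.48.
The quoted forward undervalues CZK, so borrow CZK, convert to HKD at spot, deposit the HKD at 3.63%, and buy CZK forward at 0.31868 to cover the loan.
The gap between the two covered legs is HKD 151,891.

HKD 151,891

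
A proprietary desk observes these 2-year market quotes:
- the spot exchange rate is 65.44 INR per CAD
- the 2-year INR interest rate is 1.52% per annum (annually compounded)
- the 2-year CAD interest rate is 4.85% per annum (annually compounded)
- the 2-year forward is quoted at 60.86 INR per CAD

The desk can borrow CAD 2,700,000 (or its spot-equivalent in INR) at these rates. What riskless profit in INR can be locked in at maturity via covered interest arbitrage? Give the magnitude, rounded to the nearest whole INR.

T = 2 years.
Invest the CAD and cover forward: 2,700,000 × 1.09935225 × 60.86 = INR 180,647,760.42.
Convert at spot and invest in INR: 2,700,000 × 65.44 × 1.03063104 = INR 182,100,137.20.
The quoted forward undervalues CAD, so borrow CAD, convert to INR at spot, deposit the INR at 1.52%, and buy CAD forward at 60.86 to cover the loan.
Arbitrage profit = |180,647,760.42 − 182,100,137.20| = INR 1,452,377.

INR 1,452,377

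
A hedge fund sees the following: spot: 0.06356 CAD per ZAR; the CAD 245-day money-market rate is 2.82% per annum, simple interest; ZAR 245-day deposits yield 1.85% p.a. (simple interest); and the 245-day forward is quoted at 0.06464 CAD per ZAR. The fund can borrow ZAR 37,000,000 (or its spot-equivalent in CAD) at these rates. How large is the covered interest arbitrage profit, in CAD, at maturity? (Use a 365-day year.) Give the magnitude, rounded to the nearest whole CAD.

CAD 25,144

T = 245/365 years.
Invest the ZAR and cover forward: 37,000,000 × 1.012417808 × 0.06464 = CAD 2,421,379.42.
Convert at spot and invest in CAD: 37,000,000 × 0.06356 × 1.018928767 = CAD 2,396,235.16.
The quoted forward overvalues ZAR, so borrow CAD, buy ZAR at spot, deposit the ZAR at 1.85%, and sell the proceeds forward at 0.06464.
Arbitrage profit = |2,421,379.42 − 2,396,235.16| = CAD 25,144.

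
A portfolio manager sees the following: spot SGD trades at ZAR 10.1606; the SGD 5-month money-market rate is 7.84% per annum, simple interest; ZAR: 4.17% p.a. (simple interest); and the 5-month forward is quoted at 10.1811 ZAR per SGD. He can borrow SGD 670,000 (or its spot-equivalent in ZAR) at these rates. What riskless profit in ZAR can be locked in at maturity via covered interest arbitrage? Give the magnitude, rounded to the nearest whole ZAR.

T = 5/12 years.
Invest the SGD and cover forward: 670,000 × 1.032666667 × 10.1811 = ZAR 7,044,167.34.
Convert at spot and invest in ZAR: 670,000 × 10.1606 × 1.017375 = ZAR 6,925,884.08.
The quoted forward overvalues SGD, so borrow ZAR, buy SGD at spot, deposit the SGD at 7.84%, and sell the proceeds forward at 10.1811.
Profit = 7,044,167.34 − 6,925,884.08 = ZAR 118,283.

ZAR 118,283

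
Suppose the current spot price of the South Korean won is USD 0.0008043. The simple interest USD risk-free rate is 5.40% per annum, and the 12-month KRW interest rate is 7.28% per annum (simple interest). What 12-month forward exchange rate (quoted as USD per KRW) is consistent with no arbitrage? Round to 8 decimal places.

0.00079021

T = 1 year.
USD growth factor: 1 + 0.0540×1 = 1.054000.
KRW growth factor: 1 + 0.0728×1 = 1.072800.
CIP: F = S · (grow USD)/(grow KRW) = 0.0008043 × 1.054000/1.072800 = 0.0007902053 USD per KRW.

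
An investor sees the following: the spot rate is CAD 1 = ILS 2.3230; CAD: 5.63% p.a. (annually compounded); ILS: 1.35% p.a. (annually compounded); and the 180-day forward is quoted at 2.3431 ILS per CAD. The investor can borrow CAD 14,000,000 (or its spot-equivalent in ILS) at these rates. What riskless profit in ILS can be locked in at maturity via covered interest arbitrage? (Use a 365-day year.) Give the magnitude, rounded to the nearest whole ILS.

T = 180/365 years.
Invest the CAD and cover forward: 14,000,000 × 1.0273790686 × 2.3431 = ILS 33,701,526.54.
Convert at spot and invest in ILS: 14,000,000 × 2.3230 × 1.0066349104 = ILS 32,737,780.56.
The quoted forward overvalues CAD, so borrow ILS, buy CAD at spot, deposit the CAD at 5.63%, and sell the proceeds forward at 2.3431.
Profit = 33,701,526.54 − 32,737,780.56 = ILS 963,746.

ILS 963,746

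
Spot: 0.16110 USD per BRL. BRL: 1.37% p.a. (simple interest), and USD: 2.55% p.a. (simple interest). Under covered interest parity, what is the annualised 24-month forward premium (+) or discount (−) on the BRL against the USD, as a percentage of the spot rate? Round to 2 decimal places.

T = 2 years.
F = S · g_USD/g_BRL = 0.1611 × 1.051000/1.027400 = 0.16480056.
(F − S)/S ÷ T = (0.16480056 − 0.1611)/0.1611/2 = 0.011485 → 1.15%.

+1.15%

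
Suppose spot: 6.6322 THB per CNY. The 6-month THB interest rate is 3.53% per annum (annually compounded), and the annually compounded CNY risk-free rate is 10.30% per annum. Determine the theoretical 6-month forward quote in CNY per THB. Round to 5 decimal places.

0.15563

T = 6/12 years.
THB accumulates by (1 + 0.0353)^(6/12) = 1.0174969.
CNY growth factor: (1 + 0.1030)^(6/12) = 1.0502381.
CIP: F = S · (grow THB)/(grow CNY) = 6.6322 × 1.0174969/1.0502381 = 6.425441 THB per CNY.
Invert for CNY per THB: 1 / 6.425441 = 0.15563.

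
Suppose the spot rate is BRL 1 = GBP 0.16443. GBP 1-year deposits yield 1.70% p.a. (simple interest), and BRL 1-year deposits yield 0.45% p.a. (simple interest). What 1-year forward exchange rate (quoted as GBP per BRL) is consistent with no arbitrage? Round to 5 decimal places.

0.16648

T = 1 year.
GBP accumulates by 1 + 0.0170×1 = 1.017000.
BRL accumulates by 1 + 0.0045×1 = 1.004500.
Forward (GBP per BRL) = 0.16443 × 1.017000 / 1.004500 = 0.1664762.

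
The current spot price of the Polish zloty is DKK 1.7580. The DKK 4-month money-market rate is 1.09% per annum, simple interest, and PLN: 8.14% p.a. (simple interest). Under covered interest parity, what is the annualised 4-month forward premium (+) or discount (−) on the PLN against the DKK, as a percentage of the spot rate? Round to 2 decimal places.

T = 4/12 years.
No-arbitrage forward: 1.758 × 1.0036333 / 1.0271333 = 1.7177783 DKK/PLN.
(F − S)/S ÷ T = (1.7177783 − 1.758)/1.758/(4/12) = -0.068638 → -6.86%.

-6.86%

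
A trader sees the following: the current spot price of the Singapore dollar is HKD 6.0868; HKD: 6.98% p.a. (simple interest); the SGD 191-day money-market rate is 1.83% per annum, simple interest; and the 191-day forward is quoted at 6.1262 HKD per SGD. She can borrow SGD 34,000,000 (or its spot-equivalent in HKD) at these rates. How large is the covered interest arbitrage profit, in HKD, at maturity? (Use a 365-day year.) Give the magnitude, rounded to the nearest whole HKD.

T = 191/365 years.
Keep in SGD, deliver into the forward: 34,000,000·1.00957616438·6.1262 = HKD 210,285,426.94.
Swap to HKD now, deposit: 34,000,000·6.0868·1.03652547945 = HKD 214,510,191.80.
The quoted forward undervalues SGD, so borrow SGD, convert to HKD at spot, deposit the HKD at 6.98%, and buy SGD forward at 6.1262 to cover the loan.
Profit = 214,510,191.80 − 210,285,426.94 = HKD 4,224,765.

HKD 4,224,765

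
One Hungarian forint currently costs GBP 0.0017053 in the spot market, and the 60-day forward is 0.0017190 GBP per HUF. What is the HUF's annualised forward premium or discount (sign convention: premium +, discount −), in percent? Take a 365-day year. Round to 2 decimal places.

+4.89%

T = 60/365 years.
HUF trades forward at +0.80338% vs spot over the period.
×(1/T) gives 4.89% p.a.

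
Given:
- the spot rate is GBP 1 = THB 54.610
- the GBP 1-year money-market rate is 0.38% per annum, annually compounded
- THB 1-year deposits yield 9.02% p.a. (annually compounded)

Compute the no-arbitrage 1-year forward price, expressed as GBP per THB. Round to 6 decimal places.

T = 1 year.
THB growth factor: (1 + 0.0902)^1 = 1.090200.
GBP growth factor: (1 + 0.0038)^1 = 1.003800.
So F = 54.61 × 1.090200 / 1.003800 = 59.31044 (THB/GBP).
Quoted the other way: 1/59.31044 = 0.016860 GBP per THB.

0.016860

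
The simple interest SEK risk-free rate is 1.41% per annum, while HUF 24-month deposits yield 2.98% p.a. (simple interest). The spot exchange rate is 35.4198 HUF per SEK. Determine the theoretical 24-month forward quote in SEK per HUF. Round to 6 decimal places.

0.027396

T = 2 years.
HUF growth factor: 1 + 0.0298×2 = 1.059600.
SEK growth factor: 1 + 0.0141×2 = 1.028200.
CIP: F = S · (grow HUF)/(grow SEK) = 35.4198 × 1.059600/1.028200 = 36.50148 HUF per SEK.
Invert for SEK per HUF: 1 / 36.50148 = 0.027396.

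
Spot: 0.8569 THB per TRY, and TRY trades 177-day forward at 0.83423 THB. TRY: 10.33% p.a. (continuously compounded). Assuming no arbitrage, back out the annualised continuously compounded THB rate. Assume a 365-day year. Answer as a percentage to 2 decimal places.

4.80%

T = 177/365 years.
By CIP, F/S equals the THB-to-TRY growth ratio: 0.83423/0.8569 = 0.9735442.
TRY growth factor: e^(0.1033×177/365) = 1.0513693.
That pins the THB growth at 1.0235545.
r = ln(1.0235545)/(177/365) = 0.048010 → 4.80%.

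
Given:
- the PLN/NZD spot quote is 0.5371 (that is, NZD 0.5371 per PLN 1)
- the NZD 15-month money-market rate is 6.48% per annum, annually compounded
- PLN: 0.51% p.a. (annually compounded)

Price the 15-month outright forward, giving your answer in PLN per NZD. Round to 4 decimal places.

1.7323

T = 15/12 years.
NZD accumulates by (1 + 0.0648)^(15/12) = 1.0816458.
PLN growth factor: (1 + 0.0051)^(15/12) = 1.0063791.
So F = 0.5371 × 1.0816458 / 1.0063791 = 0.5772695 (NZD/PLN).
Invert for PLN per NZD: 1 / 0.5772695 = 1.7323.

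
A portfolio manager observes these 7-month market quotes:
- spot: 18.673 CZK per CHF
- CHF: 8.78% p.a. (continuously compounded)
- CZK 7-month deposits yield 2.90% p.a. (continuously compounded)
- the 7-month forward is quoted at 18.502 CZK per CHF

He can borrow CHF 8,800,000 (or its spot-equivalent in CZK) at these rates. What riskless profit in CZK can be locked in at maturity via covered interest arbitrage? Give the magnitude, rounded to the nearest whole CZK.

T = 7/12 years.
Keep in CHF, deliver into the forward: 8,800,000·1.05255092128·18.502 = CZK 171,373,814.88.
Swap to CZK now, deposit: 8,800,000·18.673·1.01706056375 = CZK 167,125,832.78.
The quoted forward overvalues CHF, so borrow CZK, buy CHF at spot, deposit the CHF at 8.78%, and sell the proceeds forward at 18.502.
Arbitrage profit = |171,373,814.88 − 167,125,832.78| = CZK 4,247,982.

CZK 4,247,982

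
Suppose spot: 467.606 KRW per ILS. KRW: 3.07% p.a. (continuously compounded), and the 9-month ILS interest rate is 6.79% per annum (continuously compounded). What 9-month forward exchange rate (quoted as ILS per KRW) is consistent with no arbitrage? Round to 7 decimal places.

0.0021991

T = 9/12 years.
KRW accumulates by e^(0.0307×9/12) = 1.0232921.
Growth of 1 ILS over T: e^(0.0679×9/12) = 1.052244.
Forward (KRW per ILS) = 467.606 × 1.0232921 / 1.052244 = 454.7401.
Quoted the other way: 1/454.7401 = 0.0021991 ILS per KRW.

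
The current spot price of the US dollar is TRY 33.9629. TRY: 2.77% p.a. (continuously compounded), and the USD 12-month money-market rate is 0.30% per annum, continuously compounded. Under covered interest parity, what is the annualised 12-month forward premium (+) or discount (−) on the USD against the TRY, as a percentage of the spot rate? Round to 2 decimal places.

T = 1 year.
CIP forward (TRY per USD) = 33.9629 × 1.0280872/1.0030045 = 34.8122294.
(F − S)/S ÷ T = (34.8122294 − 33.9629)/33.9629/1 = 0.025008 → 2.50%.

+2.50%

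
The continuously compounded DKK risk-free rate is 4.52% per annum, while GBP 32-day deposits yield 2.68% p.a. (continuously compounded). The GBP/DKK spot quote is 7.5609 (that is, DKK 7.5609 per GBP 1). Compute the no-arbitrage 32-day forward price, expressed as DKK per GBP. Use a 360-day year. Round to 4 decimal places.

T = 32/360 years.
Growth of 1 DKK over T: e^(0.0452×32/360) = 1.0040259.
GBP growth factor: e^(0.0268×32/360) = 1.0023851.
Forward (DKK per GBP) = 7.5609 × 1.0040259 / 1.0023851 = 7.573276.

7.5733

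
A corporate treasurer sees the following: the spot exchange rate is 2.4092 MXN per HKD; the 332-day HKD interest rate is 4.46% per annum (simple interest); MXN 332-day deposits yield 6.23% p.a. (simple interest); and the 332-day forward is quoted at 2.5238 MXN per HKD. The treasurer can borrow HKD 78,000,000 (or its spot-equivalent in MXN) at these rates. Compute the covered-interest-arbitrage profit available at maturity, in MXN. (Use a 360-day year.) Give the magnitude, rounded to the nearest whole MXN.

MXN 6,239,021

T = 332/360 years.
Route A — deposit HKD, sell forward: 78,000,000 × 1.04113111111 × 2.5238 = MXN 204,953,322.46.
Route B — convert at spot, deposit MXN: 78,000,000 × 2.4092 × 1.05745444444 = MXN 198,714,301.31.
The quoted forward overvalues HKD, so borrow MXN, buy HKD at spot, deposit the HKD at 4.46%, and sell the proceeds forward at 2.5238.
The gap between the two covered legs is MXN 6,239,021.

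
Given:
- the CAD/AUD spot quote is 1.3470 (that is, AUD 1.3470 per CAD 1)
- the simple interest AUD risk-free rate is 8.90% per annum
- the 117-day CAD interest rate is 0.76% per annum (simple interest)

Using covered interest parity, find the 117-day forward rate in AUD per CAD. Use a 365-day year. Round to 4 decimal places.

T = 117/365 years.
AUD accumulates by 1 + 0.0890×117/365 = 1.0285288.
CAD accumulates by 1 + 0.0076×117/365 = 1.0024362.
So F = 1.347 × 1.0285288 / 1.0024362 = 1.382061 (AUD/CAD).

1.3821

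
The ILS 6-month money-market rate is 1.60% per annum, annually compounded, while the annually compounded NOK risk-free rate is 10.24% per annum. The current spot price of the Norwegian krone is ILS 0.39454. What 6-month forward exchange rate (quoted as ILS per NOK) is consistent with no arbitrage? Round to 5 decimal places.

T = 6/12 years.
ILS accumulates by (1 + 0.0160)^(6/12) = 1.0079683.
NOK accumulates by (1 + 0.1024)^(6/12) = 1.0499524.
CIP: F = S · (grow ILS)/(grow NOK) = 0.39454 × 1.0079683/1.0499524 = 0.3787637 ILS per NOK.

0.37876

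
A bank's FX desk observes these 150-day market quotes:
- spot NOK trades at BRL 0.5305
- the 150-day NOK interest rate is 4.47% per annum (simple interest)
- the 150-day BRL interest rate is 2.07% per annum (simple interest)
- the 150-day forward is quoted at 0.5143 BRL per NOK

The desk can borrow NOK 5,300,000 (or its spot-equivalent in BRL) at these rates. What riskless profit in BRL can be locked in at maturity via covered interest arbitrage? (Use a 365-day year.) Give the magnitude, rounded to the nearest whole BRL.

T = 150/365 years.
Route A — deposit NOK, sell forward: 5,300,000 × 1.018369863 × 0.5143 = BRL 2,775,862.39.
Route B — convert at spot, deposit BRL: 5,300,000 × 0.5305 × 1.008506849 = BRL 2,835,568.28.
The quoted forward undervalues NOK, so borrow NOK, convert to BRL at spot, deposit the BRL at 2.07%, and buy NOK forward at 0.5143 to cover the loan.
The gap between the two covered legs is BRL 59,706.

BRL 59,706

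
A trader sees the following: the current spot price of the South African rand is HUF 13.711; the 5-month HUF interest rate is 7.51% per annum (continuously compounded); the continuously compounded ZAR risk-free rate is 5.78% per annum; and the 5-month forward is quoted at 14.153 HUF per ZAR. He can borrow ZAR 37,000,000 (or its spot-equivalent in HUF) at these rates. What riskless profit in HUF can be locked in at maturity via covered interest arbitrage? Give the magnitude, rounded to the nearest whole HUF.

HUF 12,993,130

T = 5/12 years.
Keep in ZAR, deliver into the forward: 37,000,000·1.02437567897·14.153 = HUF 536,425,592.43.
Swap to HUF now, deposit: 37,000,000·13.711·1.0317863977 = HUF 523,432,462.06.
The quoted forward overvalues ZAR, so borrow HUF, buy ZAR at spot, deposit the ZAR at 5.78%, and sell the proceeds forward at 14.153.
The gap between the two covered legs is HUF 12,993,130.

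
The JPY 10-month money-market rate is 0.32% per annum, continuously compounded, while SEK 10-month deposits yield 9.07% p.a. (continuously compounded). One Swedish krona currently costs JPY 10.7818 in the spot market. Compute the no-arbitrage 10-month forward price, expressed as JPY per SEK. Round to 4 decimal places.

T = 10/12 years.
JPY accumulates by e^(0.0032×10/12) = 1.00267023.
SEK accumulates by e^(0.0907×10/12) = 1.0785131.
Forward (JPY per SEK) = 10.7818 × 1.00267023 / 1.0785131 = 10.023606.

10.0236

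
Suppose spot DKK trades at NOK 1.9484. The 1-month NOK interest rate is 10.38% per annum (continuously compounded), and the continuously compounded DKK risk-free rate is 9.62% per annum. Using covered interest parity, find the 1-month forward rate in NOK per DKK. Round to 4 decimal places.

T = 1/12 years.
Growth of 1 NOK over T: e^(0.1038×1/12) = 1.0086875.
Growth of 1 DKK over T: e^(0.0962×1/12) = 1.0080489.
CIP: F = S · (grow NOK)/(grow DKK) = 1.9484 × 1.0086875/1.0080489 = 1.949634 NOK per DKK.

1.9496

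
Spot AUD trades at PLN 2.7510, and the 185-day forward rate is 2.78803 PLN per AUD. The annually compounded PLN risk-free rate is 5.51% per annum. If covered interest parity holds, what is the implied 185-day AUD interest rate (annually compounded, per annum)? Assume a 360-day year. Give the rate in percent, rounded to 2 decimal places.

T = 185/360 years.
F/S = 2.78803/2.751 = 1.0134606 = (growth of PLN) / (growth of AUD).
The PLN side grows by (1 + 0.0551)^(185/360) = 1.0279461.
So the AUD growth factor = 1.0142931.
r = 1.0142931^(360/185) − 1 = 0.028002 → 2.80%.

2.80%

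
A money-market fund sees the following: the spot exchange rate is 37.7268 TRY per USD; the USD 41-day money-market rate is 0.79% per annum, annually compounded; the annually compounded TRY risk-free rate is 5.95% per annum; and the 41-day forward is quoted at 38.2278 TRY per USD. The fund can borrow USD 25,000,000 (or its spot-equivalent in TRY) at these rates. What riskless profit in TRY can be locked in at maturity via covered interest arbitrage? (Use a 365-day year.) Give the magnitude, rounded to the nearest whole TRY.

TRY 7,226,881

T = 41/365 years.
Invest the USD and cover forward: 25,000,000 × 1.00088430116 × 38.2278 = TRY 956,540,122.20.
Convert at spot and invest in TRY: 25,000,000 × 37.7268 × 1.00651339735 = TRY 949,313,240.98.
The quoted forward overvalues USD, so borrow TRY, buy USD at spot, deposit the USD at 0.79%, and sell the proceeds forward at 38.2278.
The gap between the two covered legs is TRY 7,226,881.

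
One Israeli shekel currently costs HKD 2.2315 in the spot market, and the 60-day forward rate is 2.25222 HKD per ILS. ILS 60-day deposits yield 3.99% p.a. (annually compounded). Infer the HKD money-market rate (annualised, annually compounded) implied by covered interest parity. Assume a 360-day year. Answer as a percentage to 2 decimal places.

T = 60/360 years.
F/S = 2.25222/2.2315 = 1.0092852 = (growth of HKD) / (growth of ILS).
The ILS side grows by (1 + 0.0399)^(60/360) = 1.0065421.
So the HKD growth factor = 1.015888.
Annualise: 1.015888^(360/60) − 1 = 0.099196 = 9.92%.

9.92%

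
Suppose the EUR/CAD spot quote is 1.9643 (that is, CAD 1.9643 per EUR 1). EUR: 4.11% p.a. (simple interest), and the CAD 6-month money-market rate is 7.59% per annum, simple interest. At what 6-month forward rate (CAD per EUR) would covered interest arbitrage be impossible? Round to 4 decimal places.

T = 6/12 years.
CAD growth factor: 1 + 0.0759×6/12 = 1.037950.
EUR growth factor: 1 + 0.0411×6/12 = 1.020550.
So F = 1.9643 × 1.037950 / 1.020550 = 1.997791 (CAD/EUR).

1.9978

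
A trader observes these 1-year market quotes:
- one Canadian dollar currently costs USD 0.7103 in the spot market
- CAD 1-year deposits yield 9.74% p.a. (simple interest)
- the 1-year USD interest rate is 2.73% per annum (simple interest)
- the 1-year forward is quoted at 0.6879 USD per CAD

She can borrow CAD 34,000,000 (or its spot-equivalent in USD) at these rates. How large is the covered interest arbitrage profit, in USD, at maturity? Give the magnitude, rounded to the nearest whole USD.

T = 1 year.
Keep in CAD, deliver into the forward: 34,000,000·1.097400·0.6879 = USD 25,666,649.64.
Swap to USD now, deposit: 34,000,000·0.7103·1.027300 = USD 24,809,500.46.
The quoted forward overvalues CAD, so borrow USD, buy CAD at spot, deposit the CAD at 9.74%, and sell the proceeds forward at 0.6879.
Arbitrage profit = |25,666,649.64 − 24,809,500.46| = USD 857,149.

USD 857,149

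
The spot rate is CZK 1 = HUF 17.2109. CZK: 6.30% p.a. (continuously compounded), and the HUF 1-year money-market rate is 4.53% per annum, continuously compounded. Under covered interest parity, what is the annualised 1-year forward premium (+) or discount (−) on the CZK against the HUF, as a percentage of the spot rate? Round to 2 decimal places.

-1.75%

T = 1 year.
No-arbitrage forward: 17.2109 × 1.0463417 / 1.0650268 = 16.9089476 HUF/CZK.
(F − S)/S ÷ T = (16.9089476 − 17.2109)/17.2109/1 = -0.017544 → -1.75%.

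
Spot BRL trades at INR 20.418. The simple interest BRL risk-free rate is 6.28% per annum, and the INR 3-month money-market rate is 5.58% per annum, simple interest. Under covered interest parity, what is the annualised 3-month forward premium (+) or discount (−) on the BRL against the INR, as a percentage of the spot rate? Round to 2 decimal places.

-0.69%

T = 3/12 years.
CIP forward (INR per BRL) = 20.418 × 1.013950/1.015700 = 20.382821.
Annualised premium = (F − S)/S × (1/T) = (20.382821 − 20.418)/20.418 ÷ (3/12) = -0.69%.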